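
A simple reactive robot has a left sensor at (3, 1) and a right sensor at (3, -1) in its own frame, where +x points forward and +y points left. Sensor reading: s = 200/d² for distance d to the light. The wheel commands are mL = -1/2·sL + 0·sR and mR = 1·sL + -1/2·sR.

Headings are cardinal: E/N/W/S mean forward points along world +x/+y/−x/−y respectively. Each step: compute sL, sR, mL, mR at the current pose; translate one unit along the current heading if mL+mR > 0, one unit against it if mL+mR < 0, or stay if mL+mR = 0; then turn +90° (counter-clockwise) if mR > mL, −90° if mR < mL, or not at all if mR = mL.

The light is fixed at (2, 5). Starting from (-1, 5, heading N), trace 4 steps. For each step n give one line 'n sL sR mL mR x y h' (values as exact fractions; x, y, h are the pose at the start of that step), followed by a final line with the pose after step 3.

0 8 200/13 -4 4/13 -1 5 N
1 5 50/9 -5/2 20/9 -1 4 W
2 200/17 8 -100/17 132/17 0 4 S
3 100 20 -50 90 0 3 E
final 1 3 N

n=0: pose=(-1,5,N); sL=8, sR=200/13; mL=-4, mR=4/13; mL+mR=-48/13 → advance -1; mR−mL=56/13 → turn +1·90°
n=1: pose=(-1,4,W); sL=5, sR=50/9; mL=-5/2, mR=20/9; mL+mR=-5/18 → advance -1; mR−mL=85/18 → turn +1·90°
n=2: pose=(0,4,S); sL=200/17, sR=8; mL=-100/17, mR=132/17; mL+mR=32/17 → advance +1; mR−mL=232/17 → turn +1·90°
n=3: pose=(0,3,E); sL=100, sR=20; mL=-50, mR=90; mL+mR=40 → advance +1; mR−mL=140 → turn +1·90°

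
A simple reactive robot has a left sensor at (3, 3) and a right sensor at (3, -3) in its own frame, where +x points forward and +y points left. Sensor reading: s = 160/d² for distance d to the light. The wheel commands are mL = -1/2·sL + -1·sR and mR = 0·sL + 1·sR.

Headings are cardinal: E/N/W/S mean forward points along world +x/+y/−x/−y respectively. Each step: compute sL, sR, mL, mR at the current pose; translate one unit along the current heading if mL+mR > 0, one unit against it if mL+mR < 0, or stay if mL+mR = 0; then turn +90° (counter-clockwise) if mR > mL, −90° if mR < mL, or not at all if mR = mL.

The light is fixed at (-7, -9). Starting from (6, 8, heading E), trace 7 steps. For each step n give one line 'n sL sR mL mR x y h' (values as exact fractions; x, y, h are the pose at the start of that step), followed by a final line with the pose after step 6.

n=0: pose=(6,8,E); sL=10/41, sR=40/113; mL=-2205/4633, mR=40/113; mL+mR=-5/41 → advance -1; mR−mL=3845/4633 → turn +1·90°
n=1: pose=(5,8,N); sL=160/481, sR=32/125; mL=-25392/60125, mR=32/125; mL+mR=-80/481 → advance -1; mR−mL=40784/60125 → turn +1·90°
n=2: pose=(5,7,W); sL=16/25, sR=80/221; mL=-3768/5525, mR=80/221; mL+mR=-8/25 → advance -1; mR−mL=5768/5525 → turn +1·90°
n=3: pose=(6,7,S); sL=32/85, sR=160/269; mL=-17904/22865, mR=160/269; mL+mR=-16/85 → advance -1; mR−mL=31504/22865 → turn +1·90°
n=4: pose=(6,8,E); sL=10/41, sR=40/113; mL=-2205/4633, mR=40/113; mL+mR=-5/41 → advance -1; mR−mL=3845/4633 → turn +1·90°
n=5: pose=(5,8,N); sL=160/481, sR=32/125; mL=-25392/60125, mR=32/125; mL+mR=-80/481 → advance -1; mR−mL=40784/60125 → turn +1·90°
n=6: pose=(5,7,W); sL=16/25, sR=80/221; mL=-3768/5525, mR=80/221; mL+mR=-8/25 → advance -1; mR−mL=5768/5525 → turn +1·90°

0 10/41 40/113 -2205/4633 40/113 6 8 E
1 160/481 32/125 -25392/60125 32/125 5 8 N
2 16/25 80/221 -3768/5525 80/221 5 7 W
3 32/85 160/269 -17904/22865 160/269 6 7 S
4 10/41 40/113 -2205/4633 40/113 6 8 E
5 160/481 32/125 -25392/60125 32/125 5 8 N
6 16/25 80/221 -3768/5525 80/221 5 7 W
final 6 7 S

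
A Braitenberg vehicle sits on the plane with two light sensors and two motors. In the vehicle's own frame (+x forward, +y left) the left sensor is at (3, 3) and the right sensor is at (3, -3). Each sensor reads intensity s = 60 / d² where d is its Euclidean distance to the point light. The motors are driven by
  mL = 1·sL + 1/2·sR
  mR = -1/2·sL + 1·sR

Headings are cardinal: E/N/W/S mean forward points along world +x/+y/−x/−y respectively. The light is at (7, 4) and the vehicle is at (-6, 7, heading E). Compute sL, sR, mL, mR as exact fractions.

15/34 3/5 63/85 129/340

left sensor world pos  = (-3, 10); dL² = 136
right sensor world pos = (-3, 4); dR² = 100
sL = 60/136 = 15/34
sR = 60/100 = 3/5
mL = 1·sL + 1/2·sR = 63/85
mR = -1/2·sL + 1·sR = 129/340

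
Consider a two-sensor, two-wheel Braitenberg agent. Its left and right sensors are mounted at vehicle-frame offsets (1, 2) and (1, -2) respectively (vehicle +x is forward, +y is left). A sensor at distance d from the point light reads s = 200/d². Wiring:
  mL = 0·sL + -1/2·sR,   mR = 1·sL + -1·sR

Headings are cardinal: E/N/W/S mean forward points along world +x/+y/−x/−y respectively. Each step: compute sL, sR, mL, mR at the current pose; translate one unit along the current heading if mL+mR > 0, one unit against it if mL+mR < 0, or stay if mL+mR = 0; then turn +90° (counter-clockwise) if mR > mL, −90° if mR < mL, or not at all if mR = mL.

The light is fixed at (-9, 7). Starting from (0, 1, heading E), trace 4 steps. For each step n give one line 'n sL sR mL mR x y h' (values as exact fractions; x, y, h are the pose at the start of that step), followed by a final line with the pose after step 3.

0 50/29 50/41 -25/41 600/1189 0 1 E
1 200/61 8/5 -4/5 512/305 -1 1 N
2 100/49 100/29 -50/29 -2000/1421 -1 2 W
3 200/157 40/17 -20/17 -2880/2669 0 2 S
final 0 3 E

n=0: pose=(0,1,E); sL=50/29, sR=50/41; mL=-25/41, mR=600/1189; mL+mR=-125/1189 → advance -1; mR−mL=1325/1189 → turn +1·90°
n=1: pose=(-1,1,N); sL=200/61, sR=8/5; mL=-4/5, mR=512/305; mL+mR=268/305 → advance +1; mR−mL=756/305 → turn +1·90°
n=2: pose=(-1,2,W); sL=100/49, sR=100/29; mL=-50/29, mR=-2000/1421; mL+mR=-4450/1421 → advance -1; mR−mL=450/1421 → turn +1·90°
n=3: pose=(0,2,S); sL=200/157, sR=40/17; mL=-20/17, mR=-2880/2669; mL+mR=-6020/2669 → advance -1; mR−mL=260/2669 → turn +1·90°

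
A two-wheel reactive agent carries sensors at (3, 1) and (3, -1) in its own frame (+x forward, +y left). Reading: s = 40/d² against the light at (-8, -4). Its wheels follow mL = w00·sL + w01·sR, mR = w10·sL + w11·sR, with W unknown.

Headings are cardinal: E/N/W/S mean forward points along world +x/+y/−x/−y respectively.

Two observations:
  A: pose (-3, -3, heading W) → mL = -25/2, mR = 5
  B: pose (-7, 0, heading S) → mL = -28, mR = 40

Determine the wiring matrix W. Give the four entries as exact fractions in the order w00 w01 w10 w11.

-1 -1/2 0 1

obs A: pose=(-3,-3,W) → sL=10, sR=5, mL=-25/2, mR=5
obs B: pose=(-7,0,S) → sL=8, sR=40, mL=-28, mR=40
sensor matrix S = [[10, 5], [8, 40]]; det S = 360
solve [mL_A; mL_B] = S·[w00; w01] and [mR_A; mR_B] = S·[w10; w11]:
  w00 = -1, w01 = -1/2, w10 = 0, w11 = 1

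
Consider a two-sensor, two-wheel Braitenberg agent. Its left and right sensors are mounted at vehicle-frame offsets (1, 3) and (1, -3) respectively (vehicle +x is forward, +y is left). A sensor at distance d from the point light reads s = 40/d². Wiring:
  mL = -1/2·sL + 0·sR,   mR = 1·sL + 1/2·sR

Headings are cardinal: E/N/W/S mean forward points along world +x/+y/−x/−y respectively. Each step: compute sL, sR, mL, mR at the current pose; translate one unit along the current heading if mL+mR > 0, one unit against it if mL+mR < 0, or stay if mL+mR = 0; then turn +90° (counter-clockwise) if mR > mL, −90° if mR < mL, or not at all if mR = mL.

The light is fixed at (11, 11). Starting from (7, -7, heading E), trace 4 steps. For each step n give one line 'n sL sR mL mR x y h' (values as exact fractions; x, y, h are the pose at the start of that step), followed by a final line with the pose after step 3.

n=0: pose=(7,-7,E); sL=20/117, sR=4/45; mL=-10/117, mR=14/65; mL+mR=76/585 → advance +1; mR−mL=176/585 → turn +1·90°
n=1: pose=(8,-7,N); sL=8/65, sR=40/289; mL=-4/65, mR=3612/18785; mL+mR=2456/18785 → advance +1; mR−mL=4768/18785 → turn +1·90°
n=2: pose=(8,-6,W); sL=5/52, sR=10/53; mL=-5/104, mR=525/2756; mL+mR=785/5512 → advance +1; mR−mL=1315/5512 → turn +1·90°
n=3: pose=(7,-6,S); sL=8/65, sR=40/373; mL=-4/65, mR=4284/24245; mL+mR=2792/24245 → advance +1; mR−mL=5776/24245 → turn +1·90°

0 20/117 4/45 -10/117 14/65 7 -7 E
1 8/65 40/289 -4/65 3612/18785 8 -7 N
2 5/52 10/53 -5/104 525/2756 8 -6 W
3 8/65 40/373 -4/65 4284/24245 7 -6 S
final 7 -7 E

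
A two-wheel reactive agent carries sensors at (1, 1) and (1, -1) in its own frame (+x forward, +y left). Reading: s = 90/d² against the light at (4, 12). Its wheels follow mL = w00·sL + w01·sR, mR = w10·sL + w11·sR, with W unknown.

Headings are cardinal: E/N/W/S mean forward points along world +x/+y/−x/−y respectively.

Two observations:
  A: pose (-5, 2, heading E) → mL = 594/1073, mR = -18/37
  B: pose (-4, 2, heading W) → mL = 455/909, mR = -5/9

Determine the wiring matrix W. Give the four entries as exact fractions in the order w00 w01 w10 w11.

1/2 1/2 0 -1

obs A: pose=(-5,2,E) → sL=18/29, sR=18/37, mL=594/1073, mR=-18/37
obs B: pose=(-4,2,W) → sL=45/101, sR=5/9, mL=455/909, mR=-5/9
sensor matrix S = [[18/29, 18/37], [45/101, 5/9]]; det S = 13880/108373
solve [mL_A; mL_B] = S·[w00; w01] and [mR_A; mR_B] = S·[w10; w11]:
  w00 = 1/2, w01 = 1/2, w10 = 0, w11 = -1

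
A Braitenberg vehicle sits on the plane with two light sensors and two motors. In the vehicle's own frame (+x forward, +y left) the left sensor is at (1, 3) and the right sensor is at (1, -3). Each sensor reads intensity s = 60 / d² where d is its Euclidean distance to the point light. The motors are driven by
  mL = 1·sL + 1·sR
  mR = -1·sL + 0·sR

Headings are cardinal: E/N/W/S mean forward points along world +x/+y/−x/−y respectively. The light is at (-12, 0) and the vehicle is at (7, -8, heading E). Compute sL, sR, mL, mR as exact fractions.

12/85 60/521 11352/44285 -12/85

left sensor world pos  = (8, -5); dL² = 425
right sensor world pos = (8, -11); dR² = 521
sL = 60/425 = 12/85
sR = 60/521 = 60/521
mL = 1·sL + 1·sR = 11352/44285
mR = -1·sL + 0·sR = -12/85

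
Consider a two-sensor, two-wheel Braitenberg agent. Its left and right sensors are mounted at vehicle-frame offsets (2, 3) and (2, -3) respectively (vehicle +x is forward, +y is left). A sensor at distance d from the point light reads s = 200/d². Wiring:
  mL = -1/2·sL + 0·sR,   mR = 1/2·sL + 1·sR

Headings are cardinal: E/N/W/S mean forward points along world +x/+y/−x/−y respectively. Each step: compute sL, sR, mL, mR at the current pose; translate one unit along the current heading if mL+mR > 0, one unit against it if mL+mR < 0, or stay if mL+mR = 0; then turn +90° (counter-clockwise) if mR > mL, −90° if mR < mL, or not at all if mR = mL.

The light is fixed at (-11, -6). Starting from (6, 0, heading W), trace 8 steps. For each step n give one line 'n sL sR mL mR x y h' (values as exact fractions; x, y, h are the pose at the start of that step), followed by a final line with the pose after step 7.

n=0: pose=(6,0,W); sL=100/117, sR=100/153; mL=-50/117, mR=2150/1989; mL+mR=100/153 → advance +1; mR−mL=1000/663 → turn +1·90°
n=1: pose=(5,0,S); sL=200/377, sR=40/37; mL=-100/377, mR=18780/13949; mL+mR=40/37 → advance +1; mR−mL=22480/13949 → turn +1·90°
n=2: pose=(5,-1,E); sL=50/97, sR=25/41; mL=-25/97, mR=3450/3977; mL+mR=25/41 → advance +1; mR−mL=4475/3977 → turn +1·90°
n=3: pose=(6,-1,N); sL=40/49, sR=200/449; mL=-20/49, mR=18780/22001; mL+mR=200/449 → advance +1; mR−mL=27760/22001 → turn +1·90°
n=4: pose=(6,0,W); sL=100/117, sR=100/153; mL=-50/117, mR=2150/1989; mL+mR=100/153 → advance +1; mR−mL=1000/663 → turn +1·90°
n=5: pose=(5,0,S); sL=200/377, sR=40/37; mL=-100/377, mR=18780/13949; mL+mR=40/37 → advance +1; mR−mL=22480/13949 → turn +1·90°
n=6: pose=(5,-1,E); sL=50/97, sR=25/41; mL=-25/97, mR=3450/3977; mL+mR=25/41 → advance +1; mR−mL=4475/3977 → turn +1·90°
n=7: pose=(6,-1,N); sL=40/49, sR=200/449; mL=-20/49, mR=18780/22001; mL+mR=200/449 → advance +1; mR−mL=27760/22001 → turn +1·90°

0 100/117 100/153 -50/117 2150/1989 6 0 W
1 200/377 40/37 -100/377 18780/13949 5 0 S
2 50/97 25/41 -25/97 3450/3977 5 -1 E
3 40/49 200/449 -20/49 18780/22001 6 -1 N
4 100/117 100/153 -50/117 2150/1989 6 0 W
5 200/377 40/37 -100/377 18780/13949 5 0 S
6 50/97 25/41 -25/97 3450/3977 5 -1 E
7 40/49 200/449 -20/49 18780/22001 6 -1 N
final 6 0 W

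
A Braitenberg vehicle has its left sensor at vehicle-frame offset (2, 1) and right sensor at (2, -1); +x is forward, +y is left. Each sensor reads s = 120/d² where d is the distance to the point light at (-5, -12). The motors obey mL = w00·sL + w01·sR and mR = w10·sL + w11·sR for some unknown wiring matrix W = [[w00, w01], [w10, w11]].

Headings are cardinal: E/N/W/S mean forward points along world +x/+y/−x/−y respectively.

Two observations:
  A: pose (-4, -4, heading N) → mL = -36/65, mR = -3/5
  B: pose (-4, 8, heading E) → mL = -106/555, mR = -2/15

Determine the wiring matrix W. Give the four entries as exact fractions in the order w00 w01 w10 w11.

obs A: pose=(-4,-4,N) → sL=6/5, sR=15/13, mL=-36/65, mR=-3/5
obs B: pose=(-4,8,E) → sL=4/15, sR=12/37, mL=-106/555, mR=-2/15
sensor matrix S = [[6/5, 15/13], [4/15, 12/37]]; det S = 196/2405
solve [mL_A; mL_B] = S·[w00; w01] and [mR_A; mR_B] = S·[w10; w11]:
  w00 = 1/2, w01 = -1, w10 = -1/2, w11 = 0

1/2 -1 -1/2 0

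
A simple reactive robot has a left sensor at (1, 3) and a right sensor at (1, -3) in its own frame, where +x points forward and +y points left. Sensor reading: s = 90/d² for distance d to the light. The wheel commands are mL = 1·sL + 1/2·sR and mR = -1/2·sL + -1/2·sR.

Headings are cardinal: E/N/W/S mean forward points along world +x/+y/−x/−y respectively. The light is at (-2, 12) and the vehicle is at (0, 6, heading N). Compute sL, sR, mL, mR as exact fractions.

left sensor world pos  = (-3, 7); dL² = 26
right sensor world pos = (3, 7); dR² = 50
sL = 90/26 = 45/13
sR = 90/50 = 9/5
mL = 1·sL + 1/2·sR = 567/130
mR = -1/2·sL + -1/2·sR = -171/65

45/13 9/5 567/130 -171/65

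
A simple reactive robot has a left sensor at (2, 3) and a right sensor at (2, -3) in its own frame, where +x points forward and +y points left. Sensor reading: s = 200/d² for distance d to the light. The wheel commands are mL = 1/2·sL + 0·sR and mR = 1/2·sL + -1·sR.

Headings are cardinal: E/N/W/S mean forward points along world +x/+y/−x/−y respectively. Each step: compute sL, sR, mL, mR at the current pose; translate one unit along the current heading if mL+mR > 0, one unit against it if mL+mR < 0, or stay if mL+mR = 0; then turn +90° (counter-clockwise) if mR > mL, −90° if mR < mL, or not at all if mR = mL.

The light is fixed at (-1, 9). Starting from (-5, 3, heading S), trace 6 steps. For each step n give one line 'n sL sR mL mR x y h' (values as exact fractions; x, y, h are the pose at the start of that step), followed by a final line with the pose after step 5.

n=0: pose=(-5,3,S); sL=40/13, sR=200/113; mL=20/13, mR=-340/1469; mL+mR=1920/1469 → advance +1; mR−mL=-200/113 → turn -1·90°
n=1: pose=(-5,2,W); sL=25/17, sR=50/13; mL=25/34, mR=-1375/442; mL+mR=-525/221 → advance -1; mR−mL=-50/13 → turn -1·90°
n=2: pose=(-4,2,N); sL=200/61, sR=8; mL=100/61, mR=-388/61; mL+mR=-288/61 → advance -1; mR−mL=-8 → turn -1·90°
n=3: pose=(-4,1,E); sL=100/13, sR=100/61; mL=50/13, mR=1750/793; mL+mR=4800/793 → advance +1; mR−mL=-100/61 → turn -1·90°
n=4: pose=(-3,1,S); sL=200/101, sR=8/5; mL=100/101, mR=-308/505; mL+mR=192/505 → advance +1; mR−mL=-8/5 → turn -1·90°
n=5: pose=(-3,0,W); sL=5/4, sR=50/13; mL=5/8, mR=-335/104; mL+mR=-135/52 → advance -1; mR−mL=-50/13 → turn -1·90°

0 40/13 200/113 20/13 -340/1469 -5 3 S
1 25/17 50/13 25/34 -1375/442 -5 2 W
2 200/61 8 100/61 -388/61 -4 2 N
3 100/13 100/61 50/13 1750/793 -4 1 E
4 200/101 8/5 100/101 -308/505 -3 1 S
5 5/4 50/13 5/8 -335/104 -3 0 W
final -2 0 N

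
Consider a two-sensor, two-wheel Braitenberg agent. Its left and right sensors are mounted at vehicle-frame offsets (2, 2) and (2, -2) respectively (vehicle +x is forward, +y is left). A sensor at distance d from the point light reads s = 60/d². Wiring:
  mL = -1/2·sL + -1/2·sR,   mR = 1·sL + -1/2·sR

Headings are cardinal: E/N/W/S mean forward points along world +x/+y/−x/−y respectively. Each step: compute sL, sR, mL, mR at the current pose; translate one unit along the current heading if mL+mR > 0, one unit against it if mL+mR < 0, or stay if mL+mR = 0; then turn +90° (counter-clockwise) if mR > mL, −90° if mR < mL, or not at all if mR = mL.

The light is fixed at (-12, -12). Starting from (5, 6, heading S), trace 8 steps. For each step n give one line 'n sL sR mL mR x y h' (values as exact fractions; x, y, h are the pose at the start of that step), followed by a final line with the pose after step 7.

0 60/617 60/481 -32940/296777 10350/296777 5 6 S
1 30/401 6/65 -2178/26065 747/26065 5 7 E
2 60/637 4/51 -2804/32487 1786/32487 4 7 N
3 15/113 15/149 -1965/16837 2775/33674 4 6 W
4 60/617 60/481 -32940/296777 10350/296777 5 6 S
5 30/401 6/65 -2178/26065 747/26065 5 7 E
6 60/637 4/51 -2804/32487 1786/32487 4 7 N
7 15/113 15/149 -1965/16837 2775/33674 4 6 W
final 5 6 S

n=0: pose=(5,6,S); sL=60/617, sR=60/481; mL=-32940/296777, mR=10350/296777; mL+mR=-22590/296777 → advance -1; mR−mL=90/617 → turn +1·90°
n=1: pose=(5,7,E); sL=30/401, sR=6/65; mL=-2178/26065, mR=747/26065; mL+mR=-1431/26065 → advance -1; mR−mL=45/401 → turn +1·90°
n=2: pose=(4,7,N); sL=60/637, sR=4/51; mL=-2804/32487, mR=1786/32487; mL+mR=-1018/32487 → advance -1; mR−mL=90/637 → turn +1·90°
n=3: pose=(4,6,W); sL=15/113, sR=15/149; mL=-1965/16837, mR=2775/33674; mL+mR=-1155/33674 → advance -1; mR−mL=45/226 → turn +1·90°
n=4: pose=(5,6,S); sL=60/617, sR=60/481; mL=-32940/296777, mR=10350/296777; mL+mR=-22590/296777 → advance -1; mR−mL=90/617 → turn +1·90°
n=5: pose=(5,7,E); sL=30/401, sR=6/65; mL=-2178/26065, mR=747/26065; mL+mR=-1431/26065 → advance -1; mR−mL=45/401 → turn +1·90°
n=6: pose=(4,7,N); sL=60/637, sR=4/51; mL=-2804/32487, mR=1786/32487; mL+mR=-1018/32487 → advance -1; mR−mL=90/637 → turn +1·90°
n=7: pose=(4,6,W); sL=15/113, sR=15/149; mL=-1965/16837, mR=2775/33674; mL+mR=-1155/33674 → advance -1; mR−mL=45/226 → turn +1·90°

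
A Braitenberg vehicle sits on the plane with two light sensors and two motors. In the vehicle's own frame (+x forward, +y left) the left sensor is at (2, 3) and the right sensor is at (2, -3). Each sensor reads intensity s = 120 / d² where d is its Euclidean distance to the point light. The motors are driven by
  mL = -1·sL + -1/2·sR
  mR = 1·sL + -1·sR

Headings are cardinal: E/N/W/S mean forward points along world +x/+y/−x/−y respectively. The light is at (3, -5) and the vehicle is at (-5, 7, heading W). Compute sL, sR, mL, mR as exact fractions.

left sensor world pos  = (-7, 4); dL² = 181
right sensor world pos = (-7, 10); dR² = 325
sL = 120/181 = 120/181
sR = 120/325 = 24/65
mL = -1·sL + -1/2·sR = -9972/11765
mR = 1·sL + -1·sR = 3456/11765

120/181 24/65 -9972/11765 3456/11765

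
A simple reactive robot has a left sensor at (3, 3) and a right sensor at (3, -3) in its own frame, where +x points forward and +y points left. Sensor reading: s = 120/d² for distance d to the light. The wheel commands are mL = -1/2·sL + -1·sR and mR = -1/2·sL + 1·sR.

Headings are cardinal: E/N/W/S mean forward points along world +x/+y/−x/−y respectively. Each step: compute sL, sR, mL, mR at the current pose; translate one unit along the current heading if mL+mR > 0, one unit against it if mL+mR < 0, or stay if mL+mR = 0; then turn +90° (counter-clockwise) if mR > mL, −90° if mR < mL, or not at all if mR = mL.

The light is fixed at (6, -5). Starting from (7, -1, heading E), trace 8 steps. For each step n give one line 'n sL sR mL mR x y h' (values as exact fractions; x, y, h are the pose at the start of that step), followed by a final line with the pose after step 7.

n=0: pose=(7,-1,E); sL=24/13, sR=120/17; mL=-1764/221, mR=1356/221; mL+mR=-24/13 → advance -1; mR−mL=240/17 → turn +1·90°
n=1: pose=(6,-1,N); sL=60/29, sR=60/29; mL=-90/29, mR=30/29; mL+mR=-60/29 → advance -1; mR−mL=120/29 → turn +1·90°
n=2: pose=(6,-2,W); sL=40/3, sR=8/3; mL=-28/3, mR=-4; mL+mR=-40/3 → advance -1; mR−mL=16/3 → turn +1·90°
n=3: pose=(7,-2,S); sL=15/2, sR=30; mL=-135/4, mR=105/4; mL+mR=-15/2 → advance -1; mR−mL=60 → turn +1·90°
n=4: pose=(7,-1,E); sL=24/13, sR=120/17; mL=-1764/221, mR=1356/221; mL+mR=-24/13 → advance -1; mR−mL=240/17 → turn +1·90°
n=5: pose=(6,-1,N); sL=60/29, sR=60/29; mL=-90/29, mR=30/29; mL+mR=-60/29 → advance -1; mR−mL=120/29 → turn +1·90°
n=6: pose=(6,-2,W); sL=40/3, sR=8/3; mL=-28/3, mR=-4; mL+mR=-40/3 → advance -1; mR−mL=16/3 → turn +1·90°
n=7: pose=(7,-2,S); sL=15/2, sR=30; mL=-135/4, mR=105/4; mL+mR=-15/2 → advance -1; mR−mL=60 → turn +1·90°

0 24/13 120/17 -1764/221 1356/221 7 -1 E
1 60/29 60/29 -90/29 30/29 6 -1 N
2 40/3 8/3 -28/3 -4 6 -2 W
3 15/2 30 -135/4 105/4 7 -2 S
4 24/13 120/17 -1764/221 1356/221 7 -1 E
5 60/29 60/29 -90/29 30/29 6 -1 N
6 40/3 8/3 -28/3 -4 6 -2 W
7 15/2 30 -135/4 105/4 7 -2 S
final 7 -1 E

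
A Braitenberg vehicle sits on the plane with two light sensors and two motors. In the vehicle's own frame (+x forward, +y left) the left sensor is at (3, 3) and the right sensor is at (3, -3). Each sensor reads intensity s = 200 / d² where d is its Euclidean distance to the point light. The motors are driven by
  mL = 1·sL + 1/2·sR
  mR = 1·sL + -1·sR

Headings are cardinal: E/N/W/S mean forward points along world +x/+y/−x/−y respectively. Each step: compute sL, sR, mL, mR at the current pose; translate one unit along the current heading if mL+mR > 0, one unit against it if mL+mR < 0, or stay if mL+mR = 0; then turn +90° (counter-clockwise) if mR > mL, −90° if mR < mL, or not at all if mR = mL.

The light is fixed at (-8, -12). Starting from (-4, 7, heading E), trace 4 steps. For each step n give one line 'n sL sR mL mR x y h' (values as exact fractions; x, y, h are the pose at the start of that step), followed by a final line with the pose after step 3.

n=0: pose=(-4,7,E); sL=200/533, sR=40/61; mL=22860/32513, mR=-9120/32513; mL+mR=13740/32513 → advance +1; mR−mL=-60/61 → turn -1·90°
n=1: pose=(-3,7,S); sL=5/8, sR=10/13; mL=105/104, mR=-15/104; mL+mR=45/52 → advance +1; mR−mL=-15/13 → turn -1·90°
n=2: pose=(-3,6,W); sL=200/229, sR=40/89; mL=22380/20381, mR=8640/20381; mL+mR=31020/20381 → advance +1; mR−mL=-60/89 → turn -1·90°
n=3: pose=(-4,6,N); sL=100/221, sR=20/49; mL=7110/10829, mR=480/10829; mL+mR=7590/10829 → advance +1; mR−mL=-30/49 → turn -1·90°

0 200/533 40/61 22860/32513 -9120/32513 -4 7 E
1 5/8 10/13 105/104 -15/104 -3 7 S
2 200/229 40/89 22380/20381 8640/20381 -3 6 W
3 100/221 20/49 7110/10829 480/10829 -4 6 N
final -4 7 E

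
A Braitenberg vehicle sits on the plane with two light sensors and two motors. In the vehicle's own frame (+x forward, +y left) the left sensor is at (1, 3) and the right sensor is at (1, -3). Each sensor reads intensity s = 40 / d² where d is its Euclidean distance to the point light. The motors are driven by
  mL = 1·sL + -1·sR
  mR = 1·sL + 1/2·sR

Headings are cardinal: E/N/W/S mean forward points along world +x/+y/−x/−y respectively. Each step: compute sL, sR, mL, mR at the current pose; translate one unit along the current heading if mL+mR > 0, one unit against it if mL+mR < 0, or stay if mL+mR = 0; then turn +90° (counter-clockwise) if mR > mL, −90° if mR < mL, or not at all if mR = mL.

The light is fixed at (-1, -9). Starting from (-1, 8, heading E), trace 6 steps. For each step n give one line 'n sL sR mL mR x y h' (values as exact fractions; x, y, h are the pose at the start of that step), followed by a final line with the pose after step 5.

0 40/401 40/197 -8160/78997 15900/78997 -1 8 E
1 5/41 2/17 3/697 126/697 0 8 N
2 8/45 40/441 64/735 164/735 0 9 W
3 20/149 20/149 0 30/149 -1 9 S
4 40/401 40/197 -8160/78997 15900/78997 -1 8 E
5 5/41 2/17 3/697 126/697 0 8 N
final 0 9 W

n=0: pose=(-1,8,E); sL=40/401, sR=40/197; mL=-8160/78997, mR=15900/78997; mL+mR=7740/78997 → advance +1; mR−mL=60/197 → turn +1·90°
n=1: pose=(0,8,N); sL=5/41, sR=2/17; mL=3/697, mR=126/697; mL+mR=129/697 → advance +1; mR−mL=3/17 → turn +1·90°
n=2: pose=(0,9,W); sL=8/45, sR=40/441; mL=64/735, mR=164/735; mL+mR=76/245 → advance +1; mR−mL=20/147 → turn +1·90°
n=3: pose=(-1,9,S); sL=20/149, sR=20/149; mL=0, mR=30/149; mL+mR=30/149 → advance +1; mR−mL=30/149 → turn +1·90°
n=4: pose=(-1,8,E); sL=40/401, sR=40/197; mL=-8160/78997, mR=15900/78997; mL+mR=7740/78997 → advance +1; mR−mL=60/197 → turn +1·90°
n=5: pose=(0,8,N); sL=5/41, sR=2/17; mL=3/697, mR=126/697; mL+mR=129/697 → advance +1; mR−mL=3/17 → turn +1·90°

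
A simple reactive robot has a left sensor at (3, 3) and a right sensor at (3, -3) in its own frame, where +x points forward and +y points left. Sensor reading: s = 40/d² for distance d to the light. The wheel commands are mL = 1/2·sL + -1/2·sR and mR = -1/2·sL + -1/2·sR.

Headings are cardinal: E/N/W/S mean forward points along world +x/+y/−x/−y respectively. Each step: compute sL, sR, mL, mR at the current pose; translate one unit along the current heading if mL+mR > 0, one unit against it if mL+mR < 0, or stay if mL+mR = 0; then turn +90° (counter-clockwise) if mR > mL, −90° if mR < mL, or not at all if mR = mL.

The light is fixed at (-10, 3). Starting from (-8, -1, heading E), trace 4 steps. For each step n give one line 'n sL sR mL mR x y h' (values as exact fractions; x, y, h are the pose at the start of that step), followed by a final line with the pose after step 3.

n=0: pose=(-8,-1,E); sL=20/13, sR=20/37; mL=240/481, mR=-500/481; mL+mR=-20/37 → advance -1; mR−mL=-20/13 → turn -1·90°
n=1: pose=(-9,-1,S); sL=8/13, sR=40/53; mL=-48/689, mR=-472/689; mL+mR=-40/53 → advance -1; mR−mL=-8/13 → turn -1·90°
n=2: pose=(-9,0,W); sL=1, sR=10; mL=-9/2, mR=-11/2; mL+mR=-10 → advance -1; mR−mL=-1 → turn -1·90°
n=3: pose=(-8,0,N); sL=40, sR=8/5; mL=96/5, mR=-104/5; mL+mR=-8/5 → advance -1; mR−mL=-40 → turn -1·90°

0 20/13 20/37 240/481 -500/481 -8 -1 E
1 8/13 40/53 -48/689 -472/689 -9 -1 S
2 1 10 -9/2 -11/2 -9 0 W
3 40 8/5 96/5 -104/5 -8 0 N
final -8 -1 E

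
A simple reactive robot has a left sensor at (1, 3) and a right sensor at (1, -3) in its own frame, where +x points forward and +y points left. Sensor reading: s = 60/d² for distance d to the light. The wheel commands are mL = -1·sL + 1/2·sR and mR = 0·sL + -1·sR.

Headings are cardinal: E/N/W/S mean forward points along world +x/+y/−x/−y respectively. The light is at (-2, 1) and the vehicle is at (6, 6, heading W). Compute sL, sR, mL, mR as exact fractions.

60/53 60/113 -5190/5989 -60/113

left sensor world pos  = (5, 3); dL² = 53
right sensor world pos = (5, 9); dR² = 113
sL = 60/53 = 60/53
sR = 60/113 = 60/113
mL = -1·sL + 1/2·sR = -5190/5989
mR = 0·sL + -1·sR = -60/113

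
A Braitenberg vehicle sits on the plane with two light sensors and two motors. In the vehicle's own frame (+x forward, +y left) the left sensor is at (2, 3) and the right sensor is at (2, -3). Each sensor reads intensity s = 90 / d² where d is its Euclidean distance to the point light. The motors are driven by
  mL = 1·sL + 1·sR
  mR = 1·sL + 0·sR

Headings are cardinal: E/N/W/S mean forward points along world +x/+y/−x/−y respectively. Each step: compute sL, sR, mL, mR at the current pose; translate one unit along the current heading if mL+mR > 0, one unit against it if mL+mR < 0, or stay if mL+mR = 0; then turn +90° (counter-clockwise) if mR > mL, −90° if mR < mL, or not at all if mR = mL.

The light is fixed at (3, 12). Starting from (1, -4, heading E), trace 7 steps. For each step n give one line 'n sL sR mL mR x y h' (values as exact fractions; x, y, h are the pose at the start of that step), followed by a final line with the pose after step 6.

0 90/169 90/361 47700/61009 90/169 1 -4 E
1 45/164 9/34 1503/2788 45/164 2 -4 S
2 90/409 18/41 11052/16769 90/409 2 -5 W
3 9/25 45/113 2142/2825 9/25 1 -5 N
4 90/169 90/361 47700/61009 90/169 1 -4 E
5 45/164 9/34 1503/2788 45/164 2 -4 S
6 90/409 18/41 11052/16769 90/409 2 -5 W
final 1 -5 N

n=0: pose=(1,-4,E); sL=90/169, sR=90/361; mL=47700/61009, mR=90/169; mL+mR=80190/61009 → advance +1; mR−mL=-90/361 → turn -1·90°
n=1: pose=(2,-4,S); sL=45/164, sR=9/34; mL=1503/2788, mR=45/164; mL+mR=567/697 → advance +1; mR−mL=-9/34 → turn -1·90°
n=2: pose=(2,-5,W); sL=90/409, sR=18/41; mL=11052/16769, mR=90/409; mL+mR=14742/16769 → advance +1; mR−mL=-18/41 → turn -1·90°
n=3: pose=(1,-5,N); sL=9/25, sR=45/113; mL=2142/2825, mR=9/25; mL+mR=3159/2825 → advance +1; mR−mL=-45/113 → turn -1·90°
n=4: pose=(1,-4,E); sL=90/169, sR=90/361; mL=47700/61009, mR=90/169; mL+mR=80190/61009 → advance +1; mR−mL=-90/361 → turn -1·90°
n=5: pose=(2,-4,S); sL=45/164, sR=9/34; mL=1503/2788, mR=45/164; mL+mR=567/697 → advance +1; mR−mL=-9/34 → turn -1·90°
n=6: pose=(2,-5,W); sL=90/409, sR=18/41; mL=11052/16769, mR=90/409; mL+mR=14742/16769 → advance +1; mR−mL=-18/41 → turn -1·90°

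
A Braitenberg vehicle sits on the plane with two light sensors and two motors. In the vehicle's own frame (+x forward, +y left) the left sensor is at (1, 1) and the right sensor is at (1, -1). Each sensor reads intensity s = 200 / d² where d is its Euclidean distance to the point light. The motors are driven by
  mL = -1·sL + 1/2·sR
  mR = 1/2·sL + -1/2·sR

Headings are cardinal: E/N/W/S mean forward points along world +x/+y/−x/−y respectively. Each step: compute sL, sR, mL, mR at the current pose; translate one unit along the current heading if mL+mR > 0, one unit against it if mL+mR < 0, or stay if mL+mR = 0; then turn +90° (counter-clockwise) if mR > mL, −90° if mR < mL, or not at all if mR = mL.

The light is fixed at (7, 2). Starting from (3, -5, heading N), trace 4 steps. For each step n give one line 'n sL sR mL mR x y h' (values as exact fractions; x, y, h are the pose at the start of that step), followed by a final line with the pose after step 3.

n=0: pose=(3,-5,N); sL=200/61, sR=40/9; mL=-580/549, mR=-320/549; mL+mR=-100/61 → advance -1; mR−mL=260/549 → turn +1·90°
n=1: pose=(3,-6,W); sL=100/53, sR=100/37; mL=-1050/1961, mR=-800/1961; mL+mR=-50/53 → advance -1; mR−mL=250/1961 → turn +1·90°
n=2: pose=(4,-6,S); sL=40/17, sR=200/97; mL=-2180/1649, mR=240/1649; mL+mR=-20/17 → advance -1; mR−mL=2420/1649 → turn +1·90°
n=3: pose=(4,-5,E); sL=5, sR=50/17; mL=-60/17, mR=35/34; mL+mR=-5/2 → advance -1; mR−mL=155/34 → turn +1·90°

0 200/61 40/9 -580/549 -320/549 3 -5 N
1 100/53 100/37 -1050/1961 -800/1961 3 -6 W
2 40/17 200/97 -2180/1649 240/1649 4 -6 S
3 5 50/17 -60/17 35/34 4 -5 E
final 3 -5 N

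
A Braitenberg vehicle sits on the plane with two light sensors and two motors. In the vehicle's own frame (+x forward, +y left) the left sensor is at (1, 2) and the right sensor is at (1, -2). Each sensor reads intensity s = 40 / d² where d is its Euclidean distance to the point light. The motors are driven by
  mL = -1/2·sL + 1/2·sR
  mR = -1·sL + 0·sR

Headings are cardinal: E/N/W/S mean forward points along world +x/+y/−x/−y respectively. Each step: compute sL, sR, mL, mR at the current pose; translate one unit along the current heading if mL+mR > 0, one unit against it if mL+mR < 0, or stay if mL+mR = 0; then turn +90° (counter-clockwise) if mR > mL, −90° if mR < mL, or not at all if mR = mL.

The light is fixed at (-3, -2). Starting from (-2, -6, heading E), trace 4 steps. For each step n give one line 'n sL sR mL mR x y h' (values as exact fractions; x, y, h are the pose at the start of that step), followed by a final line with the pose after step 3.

0 5 1 -2 -5 -2 -6 E
1 40/29 40/29 0 -40/29 -3 -6 S
2 20/13 20 120/13 -20/13 -3 -5 W
3 40/13 8 32/13 -40/13 -4 -5 N
final -4 -6 E

n=0: pose=(-2,-6,E); sL=5, sR=1; mL=-2, mR=-5; mL+mR=-7 → advance -1; mR−mL=-3 → turn -1·90°
n=1: pose=(-3,-6,S); sL=40/29, sR=40/29; mL=0, mR=-40/29; mL+mR=-40/29 → advance -1; mR−mL=-40/29 → turn -1·90°
n=2: pose=(-3,-5,W); sL=20/13, sR=20; mL=120/13, mR=-20/13; mL+mR=100/13 → advance +1; mR−mL=-140/13 → turn -1·90°
n=3: pose=(-4,-5,N); sL=40/13, sR=8; mL=32/13, mR=-40/13; mL+mR=-8/13 → advance -1; mR−mL=-72/13 → turn -1·90°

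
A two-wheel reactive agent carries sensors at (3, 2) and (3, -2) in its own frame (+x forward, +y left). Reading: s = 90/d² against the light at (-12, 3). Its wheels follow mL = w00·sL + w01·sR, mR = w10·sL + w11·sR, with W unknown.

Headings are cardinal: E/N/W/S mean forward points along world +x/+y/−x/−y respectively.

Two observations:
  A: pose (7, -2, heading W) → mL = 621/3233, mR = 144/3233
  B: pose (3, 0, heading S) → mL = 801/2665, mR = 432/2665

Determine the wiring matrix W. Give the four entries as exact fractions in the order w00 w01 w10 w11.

-1/2 1 -1 1

obs A: pose=(7,-2,W) → sL=18/61, sR=18/53, mL=621/3233, mR=144/3233
obs B: pose=(3,0,S) → sL=18/65, sR=18/41, mL=801/2665, mR=432/2665
sensor matrix S = [[18/61, 18/53], [18/65, 18/41]]; det S = 305856/8615945
solve [mL_A; mL_B] = S·[w00; w01] and [mR_A; mR_B] = S·[w10; w11]:
  w00 = -1/2, w01 = 1, w10 = -1, w11 = 1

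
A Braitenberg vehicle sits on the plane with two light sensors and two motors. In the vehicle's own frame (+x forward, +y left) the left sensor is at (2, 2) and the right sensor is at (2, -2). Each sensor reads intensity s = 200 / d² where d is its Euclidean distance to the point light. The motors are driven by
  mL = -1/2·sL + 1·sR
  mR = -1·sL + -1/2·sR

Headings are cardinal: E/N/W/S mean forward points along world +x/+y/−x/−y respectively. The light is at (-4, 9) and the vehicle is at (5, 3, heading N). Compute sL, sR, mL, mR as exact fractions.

40/13 200/137 -140/1781 -6780/1781

left sensor world pos  = (3, 5); dL² = 65
right sensor world pos = (7, 5); dR² = 137
sL = 200/65 = 40/13
sR = 200/137 = 200/137
mL = -1/2·sL + 1·sR = -140/1781
mR = -1·sL + -1/2·sR = -6780/1781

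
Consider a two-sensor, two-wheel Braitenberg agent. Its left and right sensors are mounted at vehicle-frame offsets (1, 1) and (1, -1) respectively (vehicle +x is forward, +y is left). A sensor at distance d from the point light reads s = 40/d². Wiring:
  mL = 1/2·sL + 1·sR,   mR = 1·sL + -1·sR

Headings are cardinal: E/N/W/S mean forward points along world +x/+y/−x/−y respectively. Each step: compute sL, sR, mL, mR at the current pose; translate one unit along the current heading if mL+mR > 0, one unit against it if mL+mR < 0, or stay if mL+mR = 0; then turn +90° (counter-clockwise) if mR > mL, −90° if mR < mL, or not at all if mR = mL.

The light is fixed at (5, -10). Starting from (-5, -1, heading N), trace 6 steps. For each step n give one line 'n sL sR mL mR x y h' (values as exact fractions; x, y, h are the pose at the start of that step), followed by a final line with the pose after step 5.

0 40/221 40/181 12460/40001 -1600/40001 -5 -1 N
1 20/101 20/81 2830/8181 -400/8181 -5 0 E
2 8/29 40/181 1884/5249 288/5249 -4 0 S
3 10/41 1/5 66/205 9/205 -4 -1 W
4 40/221 40/181 12460/40001 -1600/40001 -5 -1 N
5 20/101 20/81 2830/8181 -400/8181 -5 0 E
final -4 0 S

n=0: pose=(-5,-1,N); sL=40/221, sR=40/181; mL=12460/40001, mR=-1600/40001; mL+mR=60/221 → advance +1; mR−mL=-14060/40001 → turn -1·90°
n=1: pose=(-5,0,E); sL=20/101, sR=20/81; mL=2830/8181, mR=-400/8181; mL+mR=30/101 → advance +1; mR−mL=-3230/8181 → turn -1·90°
n=2: pose=(-4,0,S); sL=8/29, sR=40/181; mL=1884/5249, mR=288/5249; mL+mR=12/29 → advance +1; mR−mL=-1596/5249 → turn -1·90°
n=3: pose=(-4,-1,W); sL=10/41, sR=1/5; mL=66/205, mR=9/205; mL+mR=15/41 → advance +1; mR−mL=-57/205 → turn -1·90°
n=4: pose=(-5,-1,N); sL=40/221, sR=40/181; mL=12460/40001, mR=-1600/40001; mL+mR=60/221 → advance +1; mR−mL=-14060/40001 → turn -1·90°
n=5: pose=(-5,0,E); sL=20/101, sR=20/81; mL=2830/8181, mR=-400/8181; mL+mR=30/101 → advance +1; mR−mL=-3230/8181 → turn -1·90°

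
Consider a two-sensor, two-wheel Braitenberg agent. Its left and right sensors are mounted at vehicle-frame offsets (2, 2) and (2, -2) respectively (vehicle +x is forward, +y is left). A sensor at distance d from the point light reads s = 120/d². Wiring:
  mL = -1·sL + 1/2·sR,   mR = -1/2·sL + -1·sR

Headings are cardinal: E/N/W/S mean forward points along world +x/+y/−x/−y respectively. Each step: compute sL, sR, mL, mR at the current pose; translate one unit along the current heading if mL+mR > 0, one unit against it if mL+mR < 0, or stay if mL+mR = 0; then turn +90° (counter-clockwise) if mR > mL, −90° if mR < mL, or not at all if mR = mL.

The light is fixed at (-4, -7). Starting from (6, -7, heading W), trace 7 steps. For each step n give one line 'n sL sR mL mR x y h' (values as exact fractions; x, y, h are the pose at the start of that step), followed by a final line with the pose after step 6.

n=0: pose=(6,-7,W); sL=30/17, sR=30/17; mL=-15/17, mR=-45/17; mL+mR=-60/17 → advance -1; mR−mL=-30/17 → turn -1·90°
n=1: pose=(7,-7,N); sL=24/17, sR=120/173; mL=-3132/2941, mR=-4116/2941; mL+mR=-7248/2941 → advance -1; mR−mL=-984/2941 → turn -1·90°
n=2: pose=(7,-8,E); sL=12/17, sR=60/89; mL=-558/1513, mR=-1554/1513; mL+mR=-2112/1513 → advance -1; mR−mL=-996/1513 → turn -1·90°
n=3: pose=(6,-8,S); sL=40/51, sR=120/73; mL=140/3723, mR=-7580/3723; mL+mR=-2480/1241 → advance -1; mR−mL=-7720/3723 → turn -1·90°
n=4: pose=(6,-7,W); sL=30/17, sR=30/17; mL=-15/17, mR=-45/17; mL+mR=-60/17 → advance -1; mR−mL=-30/17 → turn -1·90°
n=5: pose=(7,-7,N); sL=24/17, sR=120/173; mL=-3132/2941, mR=-4116/2941; mL+mR=-7248/2941 → advance -1; mR−mL=-984/2941 → turn -1·90°
n=6: pose=(7,-8,E); sL=12/17, sR=60/89; mL=-558/1513, mR=-1554/1513; mL+mR=-2112/1513 → advance -1; mR−mL=-996/1513 → turn -1·90°

0 30/17 30/17 -15/17 -45/17 6 -7 W
1 24/17 120/173 -3132/2941 -4116/2941 7 -7 N
2 12/17 60/89 -558/1513 -1554/1513 7 -8 E
3 40/51 120/73 140/3723 -7580/3723 6 -8 S
4 30/17 30/17 -15/17 -45/17 6 -7 W
5 24/17 120/173 -3132/2941 -4116/2941 7 -7 N
6 12/17 60/89 -558/1513 -1554/1513 7 -8 E
final 6 -8 S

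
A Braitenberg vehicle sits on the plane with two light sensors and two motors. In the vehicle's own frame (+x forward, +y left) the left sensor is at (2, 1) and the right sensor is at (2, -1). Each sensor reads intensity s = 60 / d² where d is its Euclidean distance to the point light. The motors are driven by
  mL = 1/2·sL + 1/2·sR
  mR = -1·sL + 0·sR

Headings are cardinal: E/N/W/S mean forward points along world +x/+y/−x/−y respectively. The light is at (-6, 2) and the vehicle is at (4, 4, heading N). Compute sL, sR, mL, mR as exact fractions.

left sensor world pos  = (3, 6); dL² = 97
right sensor world pos = (5, 6); dR² = 137
sL = 60/97 = 60/97
sR = 60/137 = 60/137
mL = 1/2·sL + 1/2·sR = 7020/13289
mR = -1·sL + 0·sR = -60/97

60/97 60/137 7020/13289 -60/97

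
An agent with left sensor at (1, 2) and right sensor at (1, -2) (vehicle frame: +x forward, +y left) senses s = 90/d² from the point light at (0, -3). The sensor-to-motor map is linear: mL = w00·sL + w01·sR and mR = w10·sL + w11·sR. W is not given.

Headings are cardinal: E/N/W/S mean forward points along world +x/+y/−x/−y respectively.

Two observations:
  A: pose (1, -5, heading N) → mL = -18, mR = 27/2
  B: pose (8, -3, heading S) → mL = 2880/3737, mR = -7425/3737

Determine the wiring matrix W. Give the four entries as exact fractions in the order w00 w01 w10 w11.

obs A: pose=(1,-5,N) → sL=45, sR=9, mL=-18, mR=27/2
obs B: pose=(8,-3,S) → sL=90/101, sR=90/37, mL=2880/3737, mR=-7425/3737
sensor matrix S = [[45, 9], [90/101, 90/37]]; det S = 379080/3737
solve [mL_A; mL_B] = S·[w00; w01] and [mR_A; mR_B] = S·[w10; w11]:
  w00 = -1/2, w01 = 1/2, w10 = 1/2, w11 = -1

-1/2 1/2 1/2 -1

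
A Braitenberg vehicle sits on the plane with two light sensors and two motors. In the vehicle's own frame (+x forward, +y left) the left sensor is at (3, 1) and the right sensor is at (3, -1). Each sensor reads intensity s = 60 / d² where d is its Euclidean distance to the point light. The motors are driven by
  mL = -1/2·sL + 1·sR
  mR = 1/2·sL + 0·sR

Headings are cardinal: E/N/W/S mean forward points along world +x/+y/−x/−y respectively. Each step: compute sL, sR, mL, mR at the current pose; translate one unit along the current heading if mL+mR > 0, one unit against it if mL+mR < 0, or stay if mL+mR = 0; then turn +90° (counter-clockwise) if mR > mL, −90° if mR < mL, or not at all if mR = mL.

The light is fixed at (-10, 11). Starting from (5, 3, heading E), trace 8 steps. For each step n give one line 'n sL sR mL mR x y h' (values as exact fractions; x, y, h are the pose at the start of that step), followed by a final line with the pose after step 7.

0 60/373 4/27 682/10071 30/373 5 3 E
1 6/25 30/157 279/3925 3/25 6 3 N
2 60/233 12/41 1566/9553 30/233 6 4 W
3 15/53 15/68 285/3604 15/106 5 4 N
4 60/193 60/169 6510/32617 30/193 5 5 W
5 30/89 10/39 305/3471 15/89 4 5 N
6 60/157 60/137 5310/21509 30/157 4 6 W
7 15/37 3/10 18/185 15/74 3 6 N
final 3 7 W

n=0: pose=(5,3,E); sL=60/373, sR=4/27; mL=682/10071, mR=30/373; mL+mR=4/27 → advance +1; mR−mL=128/10071 → turn +1·90°
n=1: pose=(6,3,N); sL=6/25, sR=30/157; mL=279/3925, mR=3/25; mL+mR=30/157 → advance +1; mR−mL=192/3925 → turn +1·90°
n=2: pose=(6,4,W); sL=60/233, sR=12/41; mL=1566/9553, mR=30/233; mL+mR=12/41 → advance +1; mR−mL=-336/9553 → turn -1·90°
n=3: pose=(5,4,N); sL=15/53, sR=15/68; mL=285/3604, mR=15/106; mL+mR=15/68 → advance +1; mR−mL=225/3604 → turn +1·90°
n=4: pose=(5,5,W); sL=60/193, sR=60/169; mL=6510/32617, mR=30/193; mL+mR=60/169 → advance +1; mR−mL=-1440/32617 → turn -1·90°
n=5: pose=(4,5,N); sL=30/89, sR=10/39; mL=305/3471, mR=15/89; mL+mR=10/39 → advance +1; mR−mL=280/3471 → turn +1·90°
n=6: pose=(4,6,W); sL=60/157, sR=60/137; mL=5310/21509, mR=30/157; mL+mR=60/137 → advance +1; mR−mL=-1200/21509 → turn -1·90°
n=7: pose=(3,6,N); sL=15/37, sR=3/10; mL=18/185, mR=15/74; mL+mR=3/10 → advance +1; mR−mL=39/370 → turn +1·90°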